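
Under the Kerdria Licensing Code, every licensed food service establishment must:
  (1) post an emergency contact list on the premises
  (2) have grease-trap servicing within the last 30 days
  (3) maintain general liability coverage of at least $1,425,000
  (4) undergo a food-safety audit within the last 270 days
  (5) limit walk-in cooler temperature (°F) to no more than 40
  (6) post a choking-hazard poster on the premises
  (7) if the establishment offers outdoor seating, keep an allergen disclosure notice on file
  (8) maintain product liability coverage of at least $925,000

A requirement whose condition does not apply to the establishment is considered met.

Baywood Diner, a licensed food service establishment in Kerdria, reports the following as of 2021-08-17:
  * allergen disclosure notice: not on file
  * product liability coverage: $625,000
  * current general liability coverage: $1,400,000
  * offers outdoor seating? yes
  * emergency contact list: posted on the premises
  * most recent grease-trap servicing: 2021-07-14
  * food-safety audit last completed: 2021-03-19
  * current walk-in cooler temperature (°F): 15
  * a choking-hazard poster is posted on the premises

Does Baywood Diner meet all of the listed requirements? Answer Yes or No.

1. emergency contact list present → met
2. grease-trap servicing 34 days ago vs limit 30 → not met
3. general liability coverage $1,400,000 < $1,425,000 → not met
4. food-safety audit 151 days ago vs limit 270 → met
5. walk-in cooler temperature (°F) 15 ≤ 40 → met
6. choking-hazard poster present → met
7. condition 'offers outdoor seating' holds; allergen disclosure notice absent → not met
8. product liability coverage $625,000 < $925,000 → not met
Not met: 2, 3, 7, 8

No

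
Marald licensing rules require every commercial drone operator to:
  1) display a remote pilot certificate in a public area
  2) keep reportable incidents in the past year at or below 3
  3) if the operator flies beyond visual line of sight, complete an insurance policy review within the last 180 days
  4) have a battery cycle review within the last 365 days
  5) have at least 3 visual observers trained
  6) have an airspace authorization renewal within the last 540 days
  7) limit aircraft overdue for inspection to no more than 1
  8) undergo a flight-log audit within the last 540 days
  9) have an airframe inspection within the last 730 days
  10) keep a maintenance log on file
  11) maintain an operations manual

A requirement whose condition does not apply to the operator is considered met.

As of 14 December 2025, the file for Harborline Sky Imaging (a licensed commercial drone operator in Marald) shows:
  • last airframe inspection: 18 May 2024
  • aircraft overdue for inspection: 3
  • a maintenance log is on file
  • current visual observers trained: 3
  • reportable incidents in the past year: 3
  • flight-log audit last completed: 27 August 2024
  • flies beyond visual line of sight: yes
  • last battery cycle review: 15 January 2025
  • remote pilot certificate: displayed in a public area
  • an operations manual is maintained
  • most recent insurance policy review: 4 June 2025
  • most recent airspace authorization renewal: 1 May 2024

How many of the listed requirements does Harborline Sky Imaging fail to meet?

1. remote pilot certificate present → met
2. reportable incidents in the past year 3 ≤ 3 → met
3. condition 'flies beyond visual line of sight' holds; insurance policy review 193 days ago vs limit 180 → not met
4. battery cycle review 333 days ago vs limit 365 → met
5. visual observers trained 3 ≥ 3 → met
6. airspace authorization renewal 592 days ago vs limit 540 → not met
7. aircraft overdue for inspection 3 > 1 → not met
8. flight-log audit 474 days ago vs limit 540 → met
9. airframe inspection 575 days ago vs limit 730 → met
10. maintenance log present → met
11. operations manual present → met
Not met: 3 of 11

3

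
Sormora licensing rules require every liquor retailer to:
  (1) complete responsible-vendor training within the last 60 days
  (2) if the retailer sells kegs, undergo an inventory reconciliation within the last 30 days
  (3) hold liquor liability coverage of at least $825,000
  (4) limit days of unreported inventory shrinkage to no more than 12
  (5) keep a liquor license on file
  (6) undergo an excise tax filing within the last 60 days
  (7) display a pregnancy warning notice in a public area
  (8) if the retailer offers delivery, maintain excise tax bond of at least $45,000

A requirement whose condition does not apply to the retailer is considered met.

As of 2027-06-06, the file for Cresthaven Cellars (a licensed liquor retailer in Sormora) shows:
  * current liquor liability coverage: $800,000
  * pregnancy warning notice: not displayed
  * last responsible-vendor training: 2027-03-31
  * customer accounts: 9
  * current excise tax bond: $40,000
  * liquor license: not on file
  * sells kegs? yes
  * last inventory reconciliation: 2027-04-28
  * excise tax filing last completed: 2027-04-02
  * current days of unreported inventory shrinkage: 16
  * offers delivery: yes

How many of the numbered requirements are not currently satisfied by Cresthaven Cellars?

1. responsible-vendor training 67 days ago vs limit 60 → not met
2. condition 'sells kegs' holds; inventory reconciliation 39 days ago vs limit 30 → not met
3. liquor liability coverage $800,000 < $825,000 → not met
4. days of unreported inventory shrinkage 16 > 12 → not met
5. liquor license absent → not met
6. excise tax filing 65 days ago vs limit 60 → not met
7. pregnancy warning notice absent → not met
8. condition 'offers delivery' holds; excise tax bond $40,000 < $45,000 → not met
Not met: 8 of 8

8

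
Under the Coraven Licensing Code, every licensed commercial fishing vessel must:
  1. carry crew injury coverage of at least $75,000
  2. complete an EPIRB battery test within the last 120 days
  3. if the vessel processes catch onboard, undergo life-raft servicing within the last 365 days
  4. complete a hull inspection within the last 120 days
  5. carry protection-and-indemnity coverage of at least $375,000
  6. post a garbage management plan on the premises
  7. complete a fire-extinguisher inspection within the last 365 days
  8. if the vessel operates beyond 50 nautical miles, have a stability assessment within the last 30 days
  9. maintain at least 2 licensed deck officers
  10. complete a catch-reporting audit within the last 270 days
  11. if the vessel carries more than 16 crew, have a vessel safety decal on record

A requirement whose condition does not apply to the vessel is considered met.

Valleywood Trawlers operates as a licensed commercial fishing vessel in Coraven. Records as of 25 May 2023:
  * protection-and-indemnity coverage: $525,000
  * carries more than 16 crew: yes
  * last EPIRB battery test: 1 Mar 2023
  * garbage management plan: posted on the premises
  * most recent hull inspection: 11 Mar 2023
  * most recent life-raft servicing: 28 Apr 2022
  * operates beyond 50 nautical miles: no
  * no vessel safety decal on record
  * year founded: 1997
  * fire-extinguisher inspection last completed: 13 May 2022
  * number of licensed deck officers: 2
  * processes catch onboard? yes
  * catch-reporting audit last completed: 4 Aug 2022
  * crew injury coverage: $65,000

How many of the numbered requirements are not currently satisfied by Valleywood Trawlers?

5

1. crew injury coverage $65,000 < $75,000 → not met
2. EPIRB battery test 85 days ago vs limit 120 → met
3. condition 'processes catch onboard' holds; life-raft servicing 392 days ago vs limit 365 → not met
4. hull inspection 75 days ago vs limit 120 → met
5. protection-and-indemnity coverage $525,000 ≥ $375,000 → met
6. garbage management plan present → met
7. fire-extinguisher inspection 377 days ago vs limit 365 → not met
8. condition 'operates beyond 50 nautical miles' does not hold → requirement n/a → met
9. licensed deck officers 2 ≥ 2 → met
10. catch-reporting audit 294 days ago vs limit 270 → not met
11. condition 'carries more than 16 crew' holds; vessel safety decal absent → not met
Not met: 5 of 11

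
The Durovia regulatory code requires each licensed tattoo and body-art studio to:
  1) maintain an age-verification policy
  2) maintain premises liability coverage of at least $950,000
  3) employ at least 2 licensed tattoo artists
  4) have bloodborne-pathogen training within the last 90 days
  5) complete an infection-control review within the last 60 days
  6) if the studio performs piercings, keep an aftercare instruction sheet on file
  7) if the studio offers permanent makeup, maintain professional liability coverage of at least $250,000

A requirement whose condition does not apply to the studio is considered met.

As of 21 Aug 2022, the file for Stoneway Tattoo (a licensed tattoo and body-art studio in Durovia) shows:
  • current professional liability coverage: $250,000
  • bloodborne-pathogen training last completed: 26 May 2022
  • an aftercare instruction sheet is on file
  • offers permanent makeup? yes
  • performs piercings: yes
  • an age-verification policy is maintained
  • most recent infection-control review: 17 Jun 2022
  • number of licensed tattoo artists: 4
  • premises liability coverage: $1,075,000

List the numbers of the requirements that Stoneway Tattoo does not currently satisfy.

1. age-verification policy present → met
2. premises liability coverage $1,075,000 ≥ $950,000 → met
3. licensed tattoo artists 4 ≥ 2 → met
4. bloodborne-pathogen training 87 days ago vs limit 90 → met
5. infection-control review 65 days ago vs limit 60 → not met
6. condition 'performs piercings' holds; aftercare instruction sheet present → met
7. condition 'offers permanent makeup' holds; professional liability coverage $250,000 ≥ $250,000 → met
Not met: 5

5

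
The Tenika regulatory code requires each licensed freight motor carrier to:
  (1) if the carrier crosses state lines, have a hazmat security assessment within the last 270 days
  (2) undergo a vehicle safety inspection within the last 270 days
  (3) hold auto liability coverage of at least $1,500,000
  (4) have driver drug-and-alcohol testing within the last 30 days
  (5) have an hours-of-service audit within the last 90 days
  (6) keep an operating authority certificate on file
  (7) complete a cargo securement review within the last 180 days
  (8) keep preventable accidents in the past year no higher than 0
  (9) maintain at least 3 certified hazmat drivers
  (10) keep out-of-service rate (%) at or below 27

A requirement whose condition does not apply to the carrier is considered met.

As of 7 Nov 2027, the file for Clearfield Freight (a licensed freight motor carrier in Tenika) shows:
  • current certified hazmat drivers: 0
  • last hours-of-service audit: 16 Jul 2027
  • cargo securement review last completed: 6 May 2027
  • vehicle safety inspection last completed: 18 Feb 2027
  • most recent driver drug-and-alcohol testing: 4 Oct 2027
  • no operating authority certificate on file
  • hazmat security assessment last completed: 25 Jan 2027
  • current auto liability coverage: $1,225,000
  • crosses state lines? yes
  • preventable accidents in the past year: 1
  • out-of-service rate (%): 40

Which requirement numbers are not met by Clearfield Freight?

1. condition 'crosses state lines' holds; hazmat security assessment 286 days ago vs limit 270 → not met
2. vehicle safety inspection 262 days ago vs limit 270 → met
3. auto liability coverage $1,225,000 < $1,500,000 → not met
4. driver drug-and-alcohol testing 34 days ago vs limit 30 → not met
5. hours-of-service audit 114 days ago vs limit 90 → not met
6. operating authority certificate absent → not met
7. cargo securement review 185 days ago vs limit 180 → not met
8. preventable accidents in the past year 1 > 0 → not met
9. certified hazmat drivers 0 < 3 → not met
10. out-of-service rate (%) 40 > 27 → not met
Not met: 1, 3, 4, 5, 6, 7, 8, 9, 10

1, 3, 4, 5, 6, 7, 8, 9, 10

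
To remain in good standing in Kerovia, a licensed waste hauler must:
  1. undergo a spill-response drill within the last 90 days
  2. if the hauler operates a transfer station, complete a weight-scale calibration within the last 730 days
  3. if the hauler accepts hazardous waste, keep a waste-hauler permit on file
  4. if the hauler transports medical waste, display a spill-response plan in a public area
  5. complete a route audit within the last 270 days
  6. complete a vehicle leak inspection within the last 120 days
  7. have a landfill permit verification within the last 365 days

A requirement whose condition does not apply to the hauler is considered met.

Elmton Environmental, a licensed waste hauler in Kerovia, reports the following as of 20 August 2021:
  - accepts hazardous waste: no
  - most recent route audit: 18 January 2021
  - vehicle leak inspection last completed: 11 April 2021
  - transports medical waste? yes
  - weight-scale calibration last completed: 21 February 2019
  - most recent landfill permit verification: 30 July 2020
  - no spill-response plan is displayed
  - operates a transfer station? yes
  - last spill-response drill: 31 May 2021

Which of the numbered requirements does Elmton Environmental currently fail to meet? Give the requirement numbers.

2, 4, 6, 7

1. spill-response drill 81 days ago vs limit 90 → met
2. condition 'operates a transfer station' holds; weight-scale calibration 911 days ago vs limit 730 → not met
3. condition 'accepts hazardous waste' does not hold → requirement n/a → met
4. condition 'transports medical waste' holds; spill-response plan absent → not met
5. route audit 214 days ago vs limit 270 → met
6. vehicle leak inspection 131 days ago vs limit 120 → not met
7. landfill permit verification 386 days ago vs limit 365 → not met
Not met: 2, 4, 6, 7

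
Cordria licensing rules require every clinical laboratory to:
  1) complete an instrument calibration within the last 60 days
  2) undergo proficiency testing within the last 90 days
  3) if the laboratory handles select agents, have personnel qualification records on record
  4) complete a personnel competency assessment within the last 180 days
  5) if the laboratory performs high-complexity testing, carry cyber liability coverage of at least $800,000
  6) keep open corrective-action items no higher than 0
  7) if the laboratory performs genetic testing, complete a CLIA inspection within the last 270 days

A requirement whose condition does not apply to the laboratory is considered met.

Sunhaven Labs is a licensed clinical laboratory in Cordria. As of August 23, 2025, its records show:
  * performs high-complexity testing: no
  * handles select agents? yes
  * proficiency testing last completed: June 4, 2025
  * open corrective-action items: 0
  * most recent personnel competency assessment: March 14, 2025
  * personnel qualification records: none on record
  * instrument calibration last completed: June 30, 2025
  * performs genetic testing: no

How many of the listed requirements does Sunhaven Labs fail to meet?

1. instrument calibration 54 days ago vs limit 60 → met
2. proficiency testing 80 days ago vs limit 90 → met
3. condition 'handles select agents' holds; personnel qualification records absent → not met
4. personnel competency assessment 162 days ago vs limit 180 → met
5. condition 'performs high-complexity testing' does not hold → requirement n/a → met
6. open corrective-action items 0 ≤ 0 → met
7. condition 'performs genetic testing' does not hold → requirement n/a → met
Not met: 1 of 7

1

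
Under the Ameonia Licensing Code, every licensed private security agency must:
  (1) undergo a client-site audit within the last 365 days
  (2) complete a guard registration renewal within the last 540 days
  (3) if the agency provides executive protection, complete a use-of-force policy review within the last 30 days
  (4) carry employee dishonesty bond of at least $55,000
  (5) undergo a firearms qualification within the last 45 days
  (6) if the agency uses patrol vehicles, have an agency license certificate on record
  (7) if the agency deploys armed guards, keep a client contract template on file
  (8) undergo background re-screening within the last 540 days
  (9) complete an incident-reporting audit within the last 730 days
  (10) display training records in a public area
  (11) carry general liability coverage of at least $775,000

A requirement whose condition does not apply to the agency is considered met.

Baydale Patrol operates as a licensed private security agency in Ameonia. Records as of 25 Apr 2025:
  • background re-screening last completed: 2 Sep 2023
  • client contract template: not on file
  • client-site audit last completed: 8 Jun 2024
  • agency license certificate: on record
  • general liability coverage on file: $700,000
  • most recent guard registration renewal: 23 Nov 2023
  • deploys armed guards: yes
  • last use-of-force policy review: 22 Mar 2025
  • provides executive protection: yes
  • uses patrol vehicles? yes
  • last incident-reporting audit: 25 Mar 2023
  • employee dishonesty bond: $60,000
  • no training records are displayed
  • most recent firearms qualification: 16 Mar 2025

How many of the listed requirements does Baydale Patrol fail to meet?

1. client-site audit 321 days ago vs limit 365 → met
2. guard registration renewal 519 days ago vs limit 540 → met
3. condition 'provides executive protection' holds; use-of-force policy review 34 days ago vs limit 30 → not met
4. employee dishonesty bond $60,000 ≥ $55,000 → met
5. firearms qualification 40 days ago vs limit 45 → met
6. condition 'uses patrol vehicles' holds; agency license certificate present → met
7. condition 'deploys armed guards' holds; client contract template absent → not met
8. background re-screening 601 days ago vs limit 540 → not met
9. incident-reporting audit 762 days ago vs limit 730 → not met
10. training records absent → not met
11. general liability coverage $700,000 < $775,000 → not met
Not met: 6 of 11

6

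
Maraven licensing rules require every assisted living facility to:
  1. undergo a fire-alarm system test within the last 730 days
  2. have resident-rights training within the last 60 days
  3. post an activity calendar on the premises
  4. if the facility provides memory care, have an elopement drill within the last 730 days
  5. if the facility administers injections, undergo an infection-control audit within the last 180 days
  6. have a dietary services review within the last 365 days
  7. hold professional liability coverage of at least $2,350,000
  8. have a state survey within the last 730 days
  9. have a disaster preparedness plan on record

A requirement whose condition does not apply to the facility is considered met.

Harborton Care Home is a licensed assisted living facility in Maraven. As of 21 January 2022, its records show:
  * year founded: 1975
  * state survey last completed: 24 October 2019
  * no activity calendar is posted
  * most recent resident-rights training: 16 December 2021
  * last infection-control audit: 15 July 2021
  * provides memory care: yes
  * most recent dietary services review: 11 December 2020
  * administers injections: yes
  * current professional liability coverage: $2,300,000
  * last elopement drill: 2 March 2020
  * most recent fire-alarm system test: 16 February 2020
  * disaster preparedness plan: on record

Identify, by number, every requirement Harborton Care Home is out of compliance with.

3, 5, 6, 7, 8

1. fire-alarm system test 705 days ago vs limit 730 → met
2. resident-rights training 36 days ago vs limit 60 → met
3. activity calendar absent → not met
4. condition 'provides memory care' holds; elopement drill 690 days ago vs limit 730 → met
5. condition 'administers injections' holds; infection-control audit 190 days ago vs limit 180 → not met
6. dietary services review 406 days ago vs limit 365 → not met
7. professional liability coverage $2,300,000 < $2,350,000 → not met
8. state survey 820 days ago vs limit 730 → not met
9. disaster preparedness plan present → met
Not met: 3, 5, 6, 7, 8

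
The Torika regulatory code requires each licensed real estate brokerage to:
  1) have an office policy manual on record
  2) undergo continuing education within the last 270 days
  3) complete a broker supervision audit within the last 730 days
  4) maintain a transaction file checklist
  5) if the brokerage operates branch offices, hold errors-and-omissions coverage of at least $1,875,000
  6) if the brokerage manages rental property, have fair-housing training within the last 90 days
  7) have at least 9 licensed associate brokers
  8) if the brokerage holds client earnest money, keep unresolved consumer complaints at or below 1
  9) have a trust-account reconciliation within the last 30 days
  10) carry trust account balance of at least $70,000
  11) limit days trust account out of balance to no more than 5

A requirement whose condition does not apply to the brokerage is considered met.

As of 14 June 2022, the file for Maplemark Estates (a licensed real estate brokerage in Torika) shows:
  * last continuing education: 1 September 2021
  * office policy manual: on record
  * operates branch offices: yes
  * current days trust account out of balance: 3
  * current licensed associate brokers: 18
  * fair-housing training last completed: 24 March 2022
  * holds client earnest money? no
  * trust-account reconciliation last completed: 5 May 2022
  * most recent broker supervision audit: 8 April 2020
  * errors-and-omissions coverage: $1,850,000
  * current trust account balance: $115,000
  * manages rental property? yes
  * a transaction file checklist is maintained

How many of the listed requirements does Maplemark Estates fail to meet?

1. office policy manual present → met
2. continuing education 286 days ago vs limit 270 → not met
3. broker supervision audit 797 days ago vs limit 730 → not met
4. transaction file checklist present → met
5. condition 'operates branch offices' holds; errors-and-omissions coverage $1,850,000 < $1,875,000 → not met
6. condition 'manages rental property' holds; fair-housing training 82 days ago vs limit 90 → met
7. licensed associate brokers 18 ≥ 9 → met
8. condition 'holds client earnest money' does not hold → requirement n/a → met
9. trust-account reconciliation 40 days ago vs limit 30 → not met
10. trust account balance $115,000 ≥ $70,000 → met
11. days trust account out of balance 3 ≤ 5 → met
Not met: 4 of 11

4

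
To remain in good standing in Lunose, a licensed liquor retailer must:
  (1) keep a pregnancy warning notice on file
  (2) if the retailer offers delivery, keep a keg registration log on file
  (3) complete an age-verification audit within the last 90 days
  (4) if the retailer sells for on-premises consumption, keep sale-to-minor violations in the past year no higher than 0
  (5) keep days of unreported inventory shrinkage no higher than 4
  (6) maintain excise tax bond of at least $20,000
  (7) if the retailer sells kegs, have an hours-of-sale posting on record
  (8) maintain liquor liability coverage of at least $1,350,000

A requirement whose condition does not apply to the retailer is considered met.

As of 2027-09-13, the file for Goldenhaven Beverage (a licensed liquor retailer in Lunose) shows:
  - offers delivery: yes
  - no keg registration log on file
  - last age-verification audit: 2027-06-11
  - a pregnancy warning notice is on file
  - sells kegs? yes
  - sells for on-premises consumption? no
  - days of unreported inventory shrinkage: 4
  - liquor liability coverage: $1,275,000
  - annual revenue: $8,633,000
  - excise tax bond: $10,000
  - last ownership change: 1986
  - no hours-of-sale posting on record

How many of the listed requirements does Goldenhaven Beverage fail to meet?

5

1. pregnancy warning notice present → met
2. condition 'offers delivery' holds; keg registration log absent → not met
3. age-verification audit 94 days ago vs limit 90 → not met
4. condition 'sells for on-premises consumption' does not hold → requirement n/a → met
5. days of unreported inventory shrinkage 4 ≤ 4 → met
6. excise tax bond $10,000 < $20,000 → not met
7. condition 'sells kegs' holds; hours-of-sale posting absent → not met
8. liquor liability coverage $1,275,000 < $1,350,000 → not met
Not met: 5 of 8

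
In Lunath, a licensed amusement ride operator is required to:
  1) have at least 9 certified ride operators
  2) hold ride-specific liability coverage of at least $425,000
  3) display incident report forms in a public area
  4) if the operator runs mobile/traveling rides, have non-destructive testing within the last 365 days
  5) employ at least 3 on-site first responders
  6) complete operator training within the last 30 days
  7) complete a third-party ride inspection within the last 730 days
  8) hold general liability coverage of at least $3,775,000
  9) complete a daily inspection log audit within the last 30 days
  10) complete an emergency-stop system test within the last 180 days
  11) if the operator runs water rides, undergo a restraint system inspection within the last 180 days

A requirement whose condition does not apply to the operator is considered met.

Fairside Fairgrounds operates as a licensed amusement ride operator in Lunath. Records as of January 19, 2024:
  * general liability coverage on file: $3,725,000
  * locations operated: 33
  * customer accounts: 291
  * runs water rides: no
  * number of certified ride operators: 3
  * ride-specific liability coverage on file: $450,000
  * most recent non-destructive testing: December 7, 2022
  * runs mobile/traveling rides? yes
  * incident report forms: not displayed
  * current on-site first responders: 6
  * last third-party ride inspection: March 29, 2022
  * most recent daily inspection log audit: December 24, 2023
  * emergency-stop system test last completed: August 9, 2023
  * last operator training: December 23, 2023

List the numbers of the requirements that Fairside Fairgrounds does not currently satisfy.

1, 3, 4, 8

1. certified ride operators 3 < 9 → not met
2. ride-specific liability coverage $450,000 ≥ $425,000 → met
3. incident report forms absent → not met
4. condition 'runs mobile/traveling rides' holds; non-destructive testing 408 days ago vs limit 365 → not met
5. on-site first responders 6 ≥ 3 → met
6. operator training 27 days ago vs limit 30 → met
7. third-party ride inspection 661 days ago vs limit 730 → met
8. general liability coverage $3,725,000 < $3,775,000 → not met
9. daily inspection log audit 26 days ago vs limit 30 → met
10. emergency-stop system test 163 days ago vs limit 180 → met
11. condition 'runs water rides' does not hold → requirement n/a → met
Not met: 1, 3, 4, 8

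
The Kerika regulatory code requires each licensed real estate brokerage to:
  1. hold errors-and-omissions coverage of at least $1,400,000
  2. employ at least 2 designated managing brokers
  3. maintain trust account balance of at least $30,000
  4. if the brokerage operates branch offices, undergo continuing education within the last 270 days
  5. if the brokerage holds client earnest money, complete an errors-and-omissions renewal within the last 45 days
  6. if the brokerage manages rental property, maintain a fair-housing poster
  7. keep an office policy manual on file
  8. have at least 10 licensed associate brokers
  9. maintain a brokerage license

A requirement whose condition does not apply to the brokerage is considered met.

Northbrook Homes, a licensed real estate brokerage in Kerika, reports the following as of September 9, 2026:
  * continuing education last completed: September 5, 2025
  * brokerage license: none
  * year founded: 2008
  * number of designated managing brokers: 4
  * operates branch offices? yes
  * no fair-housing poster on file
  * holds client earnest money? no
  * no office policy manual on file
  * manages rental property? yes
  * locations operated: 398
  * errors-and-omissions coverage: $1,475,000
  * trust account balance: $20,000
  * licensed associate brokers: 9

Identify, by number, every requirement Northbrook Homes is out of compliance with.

3, 4, 6, 7, 8, 9

1. errors-and-omissions coverage $1,475,000 ≥ $1,400,000 → met
2. designated managing brokers 4 ≥ 2 → met
3. trust account balance $20,000 < $30,000 → not met
4. condition 'operates branch offices' holds; continuing education 369 days ago vs limit 270 → not met
5. condition 'holds client earnest money' does not hold → requirement n/a → met
6. condition 'manages rental property' holds; fair-housing poster absent → not met
7. office policy manual absent → not met
8. licensed associate brokers 9 < 10 → not met
9. brokerage license absent → not met
Not met: 3, 4, 6, 7, 8, 9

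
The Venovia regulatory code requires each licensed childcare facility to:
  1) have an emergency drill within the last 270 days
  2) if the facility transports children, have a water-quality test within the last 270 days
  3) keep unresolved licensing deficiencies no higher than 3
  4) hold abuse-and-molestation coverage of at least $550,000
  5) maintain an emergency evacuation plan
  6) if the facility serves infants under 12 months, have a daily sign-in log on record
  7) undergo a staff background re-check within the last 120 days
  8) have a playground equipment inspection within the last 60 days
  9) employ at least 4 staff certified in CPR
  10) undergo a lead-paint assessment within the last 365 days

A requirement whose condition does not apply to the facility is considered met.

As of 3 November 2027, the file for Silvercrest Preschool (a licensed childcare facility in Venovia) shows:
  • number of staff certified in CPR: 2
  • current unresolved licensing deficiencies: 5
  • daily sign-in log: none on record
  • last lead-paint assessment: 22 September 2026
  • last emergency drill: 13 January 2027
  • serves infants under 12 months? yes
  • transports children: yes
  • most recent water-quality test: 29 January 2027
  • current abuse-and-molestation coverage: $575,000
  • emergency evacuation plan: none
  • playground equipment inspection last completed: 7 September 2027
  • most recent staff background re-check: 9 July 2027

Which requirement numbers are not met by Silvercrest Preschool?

1. emergency drill 294 days ago vs limit 270 → not met
2. condition 'transports children' holds; water-quality test 278 days ago vs limit 270 → not met
3. unresolved licensing deficiencies 5 > 3 → not met
4. abuse-and-molestation coverage $575,000 ≥ $550,000 → met
5. emergency evacuation plan absent → not met
6. condition 'serves infants under 12 months' holds; daily sign-in log absent → not met
7. staff background re-check 117 days ago vs limit 120 → met
8. playground equipment inspection 57 days ago vs limit 60 → met
9. staff certified in CPR 2 < 4 → not met
10. lead-paint assessment 407 days ago vs limit 365 → not met
Not met: 1, 2, 3, 5, 6, 9, 10

1, 2, 3, 5, 6, 9, 10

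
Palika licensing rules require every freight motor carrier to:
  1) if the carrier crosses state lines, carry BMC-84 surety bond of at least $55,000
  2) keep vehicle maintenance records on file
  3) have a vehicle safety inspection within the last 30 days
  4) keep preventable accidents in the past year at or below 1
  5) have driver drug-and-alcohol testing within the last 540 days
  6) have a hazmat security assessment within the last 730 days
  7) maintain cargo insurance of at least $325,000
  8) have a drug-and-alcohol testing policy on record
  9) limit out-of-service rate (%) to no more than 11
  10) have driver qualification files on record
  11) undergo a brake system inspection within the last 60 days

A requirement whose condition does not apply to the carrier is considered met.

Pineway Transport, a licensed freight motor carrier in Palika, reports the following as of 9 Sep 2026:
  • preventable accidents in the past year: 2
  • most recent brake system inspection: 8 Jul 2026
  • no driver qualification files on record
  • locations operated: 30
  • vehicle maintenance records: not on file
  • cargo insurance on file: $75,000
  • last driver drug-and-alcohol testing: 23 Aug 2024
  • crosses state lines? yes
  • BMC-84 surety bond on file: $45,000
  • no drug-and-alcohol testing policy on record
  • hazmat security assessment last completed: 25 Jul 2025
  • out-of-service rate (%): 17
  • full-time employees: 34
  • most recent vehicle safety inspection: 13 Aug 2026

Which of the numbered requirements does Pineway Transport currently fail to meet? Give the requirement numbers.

1, 2, 4, 5, 7, 8, 9, 10, 11

1. condition 'crosses state lines' holds; BMC-84 surety bond $45,000 < $55,000 → not met
2. vehicle maintenance records absent → not met
3. vehicle safety inspection 27 days ago vs limit 30 → met
4. preventable accidents in the past year 2 > 1 → not met
5. driver drug-and-alcohol testing 747 days ago vs limit 540 → not met
6. hazmat security assessment 411 days ago vs limit 730 → met
7. cargo insurance $75,000 < $325,000 → not met
8. drug-and-alcohol testing policy absent → not met
9. out-of-service rate (%) 17 > 11 → not met
10. driver qualification files absent → not met
11. brake system inspection 63 days ago vs limit 60 → not met
Not met: 1, 2, 4, 5, 7, 8, 9, 10, 11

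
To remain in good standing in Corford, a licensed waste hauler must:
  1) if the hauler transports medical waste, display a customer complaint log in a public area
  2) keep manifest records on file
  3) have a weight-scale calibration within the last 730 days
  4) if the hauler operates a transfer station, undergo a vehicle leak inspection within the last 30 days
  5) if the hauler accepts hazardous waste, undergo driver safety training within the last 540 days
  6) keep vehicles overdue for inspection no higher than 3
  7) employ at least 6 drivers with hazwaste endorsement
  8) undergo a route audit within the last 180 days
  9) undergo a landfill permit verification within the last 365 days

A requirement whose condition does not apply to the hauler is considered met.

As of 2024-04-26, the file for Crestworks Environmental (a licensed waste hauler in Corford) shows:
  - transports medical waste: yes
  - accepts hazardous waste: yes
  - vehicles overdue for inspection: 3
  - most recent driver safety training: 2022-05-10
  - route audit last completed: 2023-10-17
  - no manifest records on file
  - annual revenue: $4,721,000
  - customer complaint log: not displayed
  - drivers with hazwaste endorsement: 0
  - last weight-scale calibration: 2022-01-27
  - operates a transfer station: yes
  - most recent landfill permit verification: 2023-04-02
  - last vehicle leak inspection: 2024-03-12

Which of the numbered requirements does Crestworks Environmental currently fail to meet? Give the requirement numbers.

1. condition 'transports medical waste' holds; customer complaint log absent → not met
2. manifest records absent → not met
3. weight-scale calibration 820 days ago vs limit 730 → not met
4. condition 'operates a transfer station' holds; vehicle leak inspection 45 days ago vs limit 30 → not met
5. condition 'accepts hazardous waste' holds; driver safety training 717 days ago vs limit 540 → not met
6. vehicles overdue for inspection 3 ≤ 3 → met
7. drivers with hazwaste endorsement 0 < 6 → not met
8. route audit 192 days ago vs limit 180 → not met
9. landfill permit verification 390 days ago vs limit 365 → not met
Not met: 1, 2, 3, 4, 5, 7, 8, 9

1, 2, 3, 4, 5, 7, 8, 9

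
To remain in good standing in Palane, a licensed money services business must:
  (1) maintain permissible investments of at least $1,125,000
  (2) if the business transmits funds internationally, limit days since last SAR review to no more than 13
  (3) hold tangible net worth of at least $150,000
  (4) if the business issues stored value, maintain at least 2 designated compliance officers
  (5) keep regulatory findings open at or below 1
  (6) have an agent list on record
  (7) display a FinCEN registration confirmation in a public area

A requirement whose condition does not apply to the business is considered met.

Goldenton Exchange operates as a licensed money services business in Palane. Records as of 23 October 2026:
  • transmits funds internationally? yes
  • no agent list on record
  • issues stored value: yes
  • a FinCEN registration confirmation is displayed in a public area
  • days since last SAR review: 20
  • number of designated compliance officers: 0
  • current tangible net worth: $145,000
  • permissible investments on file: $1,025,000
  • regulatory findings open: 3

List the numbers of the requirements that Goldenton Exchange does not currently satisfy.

1. permissible investments $1,025,000 < $1,125,000 → not met
2. condition 'transmits funds internationally' holds; days since last SAR review 20 > 13 → not met
3. tangible net worth $145,000 < $150,000 → not met
4. condition 'issues stored value' holds; designated compliance officers 0 < 2 → not met
5. regulatory findings open 3 > 1 → not met
6. agent list absent → not met
7. FinCEN registration confirmation present → met
Not met: 1, 2, 3, 4, 5, 6

1, 2, 3, 4, 5, 6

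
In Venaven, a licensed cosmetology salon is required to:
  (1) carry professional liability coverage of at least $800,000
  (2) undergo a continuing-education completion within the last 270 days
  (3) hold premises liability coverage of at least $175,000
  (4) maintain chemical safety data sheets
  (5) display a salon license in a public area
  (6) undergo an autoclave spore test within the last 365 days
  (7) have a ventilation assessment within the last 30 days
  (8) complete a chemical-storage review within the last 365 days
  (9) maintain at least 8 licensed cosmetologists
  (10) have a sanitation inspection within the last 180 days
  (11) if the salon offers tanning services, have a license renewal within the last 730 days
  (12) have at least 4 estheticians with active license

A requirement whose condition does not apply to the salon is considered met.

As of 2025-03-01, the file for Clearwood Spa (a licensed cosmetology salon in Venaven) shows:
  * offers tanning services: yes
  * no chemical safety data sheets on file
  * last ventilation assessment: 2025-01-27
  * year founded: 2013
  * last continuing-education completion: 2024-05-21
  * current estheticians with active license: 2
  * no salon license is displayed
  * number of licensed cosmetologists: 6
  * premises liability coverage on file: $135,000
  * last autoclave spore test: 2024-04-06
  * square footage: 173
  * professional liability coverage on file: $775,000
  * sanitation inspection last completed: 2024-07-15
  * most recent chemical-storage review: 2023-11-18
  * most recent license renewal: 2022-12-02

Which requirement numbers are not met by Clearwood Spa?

1, 2, 3, 4, 5, 7, 8, 9, 10, 11, 12

1. professional liability coverage $775,000 < $800,000 → not met
2. continuing-education completion 284 days ago vs limit 270 → not met
3. premises liability coverage $135,000 < $175,000 → not met
4. chemical safety data sheets absent → not met
5. salon license absent → not met
6. autoclave spore test 329 days ago vs limit 365 → met
7. ventilation assessment 33 days ago vs limit 30 → not met
8. chemical-storage review 469 days ago vs limit 365 → not met
9. licensed cosmetologists 6 < 8 → not met
10. sanitation inspection 229 days ago vs limit 180 → not met
11. condition 'offers tanning services' holds; license renewal 820 days ago vs limit 730 → not met
12. estheticians with active license 2 < 4 → not met
Not met: 1, 2, 3, 4, 5, 7, 8, 9, 10, 11, 12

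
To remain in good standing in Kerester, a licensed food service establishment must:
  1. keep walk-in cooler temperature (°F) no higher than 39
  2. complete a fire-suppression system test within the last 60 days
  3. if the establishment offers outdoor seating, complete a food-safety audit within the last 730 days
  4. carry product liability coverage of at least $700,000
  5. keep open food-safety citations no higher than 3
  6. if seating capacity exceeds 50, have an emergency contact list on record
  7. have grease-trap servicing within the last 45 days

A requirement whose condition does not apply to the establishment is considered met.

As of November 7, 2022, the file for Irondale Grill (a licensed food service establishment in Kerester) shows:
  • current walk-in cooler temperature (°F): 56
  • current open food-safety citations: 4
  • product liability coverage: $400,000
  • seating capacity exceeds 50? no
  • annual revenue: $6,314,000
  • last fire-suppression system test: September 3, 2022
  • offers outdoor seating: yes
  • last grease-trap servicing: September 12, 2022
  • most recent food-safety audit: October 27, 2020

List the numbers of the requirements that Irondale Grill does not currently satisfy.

1. walk-in cooler temperature (°F) 56 > 39 → not met
2. fire-suppression system test 65 days ago vs limit 60 → not met
3. condition 'offers outdoor seating' holds; food-safety audit 741 days ago vs limit 730 → not met
4. product liability coverage $400,000 < $700,000 → not met
5. open food-safety citations 4 > 3 → not met
6. condition 'seating capacity exceeds 50' does not hold → requirement n/a → met
7. grease-trap servicing 56 days ago vs limit 45 → not met
Not met: 1, 2, 3, 4, 5, 7

1, 2, 3, 4, 5, 7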